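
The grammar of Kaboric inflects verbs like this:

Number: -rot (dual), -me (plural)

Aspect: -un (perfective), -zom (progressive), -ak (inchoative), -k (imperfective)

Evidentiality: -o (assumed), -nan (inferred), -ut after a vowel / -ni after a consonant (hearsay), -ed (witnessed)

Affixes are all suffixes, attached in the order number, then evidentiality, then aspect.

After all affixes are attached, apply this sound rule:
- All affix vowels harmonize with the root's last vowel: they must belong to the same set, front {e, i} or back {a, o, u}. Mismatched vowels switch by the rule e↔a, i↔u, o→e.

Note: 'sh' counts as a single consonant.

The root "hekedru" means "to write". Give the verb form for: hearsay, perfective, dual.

hekedrurotnuun

Attach number dual -rot → hekedrurot.
Attach evidentiality hearsay -ni (after consonant 't') → hekedrurotni.
Attach aspect perfective -un → hekedrurotniun.
Apply vowel harmony: hekedrurotniun → hekedrurotnuun.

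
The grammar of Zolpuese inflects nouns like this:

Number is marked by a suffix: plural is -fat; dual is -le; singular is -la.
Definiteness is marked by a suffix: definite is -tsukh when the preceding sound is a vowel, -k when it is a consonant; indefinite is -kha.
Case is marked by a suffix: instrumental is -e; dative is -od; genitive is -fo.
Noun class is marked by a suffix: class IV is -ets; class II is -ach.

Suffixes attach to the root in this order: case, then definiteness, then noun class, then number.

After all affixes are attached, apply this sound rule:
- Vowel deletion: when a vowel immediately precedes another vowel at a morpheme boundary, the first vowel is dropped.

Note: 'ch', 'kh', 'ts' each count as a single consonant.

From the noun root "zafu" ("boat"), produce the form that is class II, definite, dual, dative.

Attach case dative -od → zafuod.
Attach definiteness definite -k (after consonant 'd') → zafuodk.
Attach noun class class II -ach → zafuodkach.
Attach number dual -le → zafuodkachle.
Apply vowel deletion: zafuodkachle → zafodkachle.

zafodkachle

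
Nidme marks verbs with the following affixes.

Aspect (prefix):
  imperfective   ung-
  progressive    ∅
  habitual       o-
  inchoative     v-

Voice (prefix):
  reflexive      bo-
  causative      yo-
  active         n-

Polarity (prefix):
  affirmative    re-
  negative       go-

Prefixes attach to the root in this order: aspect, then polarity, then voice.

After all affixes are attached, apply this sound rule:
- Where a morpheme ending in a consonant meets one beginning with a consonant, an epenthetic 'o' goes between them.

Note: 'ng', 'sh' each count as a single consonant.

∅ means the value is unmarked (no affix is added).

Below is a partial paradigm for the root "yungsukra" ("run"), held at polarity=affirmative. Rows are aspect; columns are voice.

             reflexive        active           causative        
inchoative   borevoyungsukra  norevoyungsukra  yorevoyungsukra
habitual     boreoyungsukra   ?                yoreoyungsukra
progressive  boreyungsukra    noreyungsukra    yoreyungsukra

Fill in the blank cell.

Attach aspect habitual o- → oyungsukra.
Attach polarity affirmative re- → reoyungsukra.
Attach voice active n- → nreoyungsukra.
Apply epenthesis: nreoyungsukra → noreoyungsukra.

noreoyungsukra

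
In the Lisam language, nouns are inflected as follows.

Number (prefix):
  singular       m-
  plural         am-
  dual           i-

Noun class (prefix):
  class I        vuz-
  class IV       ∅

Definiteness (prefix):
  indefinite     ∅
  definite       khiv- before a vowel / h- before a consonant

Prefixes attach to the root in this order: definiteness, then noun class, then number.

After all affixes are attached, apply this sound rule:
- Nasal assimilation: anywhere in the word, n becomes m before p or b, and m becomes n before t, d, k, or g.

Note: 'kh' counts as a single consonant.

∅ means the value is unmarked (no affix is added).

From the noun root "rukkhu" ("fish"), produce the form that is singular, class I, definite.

mvuzhrukkhu

Attach definiteness definite h- (before consonant 'r') → hrukkhu.
Attach noun class class I vuz- → vuzhrukkhu.
Attach number singular m- → mvuzhrukkhu.
Nasal assimilation: no change.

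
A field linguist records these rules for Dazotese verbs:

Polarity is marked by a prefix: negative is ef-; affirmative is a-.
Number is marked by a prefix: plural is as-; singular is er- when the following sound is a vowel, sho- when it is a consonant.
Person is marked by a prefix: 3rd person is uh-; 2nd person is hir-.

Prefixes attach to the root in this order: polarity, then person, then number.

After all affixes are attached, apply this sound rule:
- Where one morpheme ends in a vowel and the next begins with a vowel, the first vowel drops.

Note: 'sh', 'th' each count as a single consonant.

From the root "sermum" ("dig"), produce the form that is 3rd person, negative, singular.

eruhefsermum

Attach polarity negative ef- → efsermum.
Attach person 3rd person uh- → uhefsermum.
Attach number singular er- (before vowel 'u') → eruhefsermum.
Vowel deletion: no change.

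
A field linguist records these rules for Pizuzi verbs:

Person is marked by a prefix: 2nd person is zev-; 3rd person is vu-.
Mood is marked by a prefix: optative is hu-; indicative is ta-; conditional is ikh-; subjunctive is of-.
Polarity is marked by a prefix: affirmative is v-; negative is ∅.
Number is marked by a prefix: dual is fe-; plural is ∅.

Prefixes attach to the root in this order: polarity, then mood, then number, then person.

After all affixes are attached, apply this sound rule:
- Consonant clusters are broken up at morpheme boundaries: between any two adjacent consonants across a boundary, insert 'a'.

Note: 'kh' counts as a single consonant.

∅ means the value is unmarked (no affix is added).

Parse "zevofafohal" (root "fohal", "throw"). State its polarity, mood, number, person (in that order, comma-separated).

negative, subjunctive, plural, 2nd person

Segment: zev-of-fohal.
polarity: ∅ → negative.
mood: of- → subjunctive.
number: ∅ → plural.
person: zev- → 2nd person.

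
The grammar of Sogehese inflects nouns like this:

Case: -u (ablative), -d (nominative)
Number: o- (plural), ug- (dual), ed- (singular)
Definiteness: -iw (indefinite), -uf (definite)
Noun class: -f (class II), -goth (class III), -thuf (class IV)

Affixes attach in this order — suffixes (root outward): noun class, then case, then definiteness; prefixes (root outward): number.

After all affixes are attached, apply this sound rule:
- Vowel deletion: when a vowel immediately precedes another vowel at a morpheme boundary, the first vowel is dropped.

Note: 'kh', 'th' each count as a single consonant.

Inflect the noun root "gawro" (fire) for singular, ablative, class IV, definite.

Attach number singular ed- → edgawro.
Attach noun class class IV -thuf → edgawrothuf.
Attach case ablative -u → edgawrothufu.
Attach definiteness definite -uf → edgawrothufuuf.
Apply vowel deletion: edgawrothufuuf → edgawrothufuf.

edgawrothufuf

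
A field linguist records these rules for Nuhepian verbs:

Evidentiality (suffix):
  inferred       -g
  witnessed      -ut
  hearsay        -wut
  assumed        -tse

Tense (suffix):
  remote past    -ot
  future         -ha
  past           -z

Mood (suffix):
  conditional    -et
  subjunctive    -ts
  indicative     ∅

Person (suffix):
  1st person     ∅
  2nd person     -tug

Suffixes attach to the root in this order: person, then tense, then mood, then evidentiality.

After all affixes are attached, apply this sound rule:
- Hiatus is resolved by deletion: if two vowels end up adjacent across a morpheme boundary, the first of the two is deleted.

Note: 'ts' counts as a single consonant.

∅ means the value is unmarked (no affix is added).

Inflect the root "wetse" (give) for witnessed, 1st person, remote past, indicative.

person = 1st person: zero marking, form stays wetse.
Attach tense remote past -ot → wetseot.
mood = indicative: zero marking, form stays wetseot.
Attach evidentiality witnessed -ut → wetseotut.
Apply vowel deletion: wetseotut → wetsotut.

wetsotut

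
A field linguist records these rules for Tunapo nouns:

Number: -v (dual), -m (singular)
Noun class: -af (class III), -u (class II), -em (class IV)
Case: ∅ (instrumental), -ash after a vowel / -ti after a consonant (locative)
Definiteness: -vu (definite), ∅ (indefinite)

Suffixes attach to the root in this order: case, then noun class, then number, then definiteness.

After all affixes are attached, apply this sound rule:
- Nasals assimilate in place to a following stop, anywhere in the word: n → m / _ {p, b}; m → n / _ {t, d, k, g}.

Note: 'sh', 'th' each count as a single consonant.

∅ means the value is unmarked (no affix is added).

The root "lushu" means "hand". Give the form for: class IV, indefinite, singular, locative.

Attach case locative -ash (after vowel 'u') → lushuash.
Attach noun class class IV -em → lushuashem.
Attach number singular -m → lushuashemm.
definiteness = indefinite: zero marking, form stays lushuashemm.
Nasal assimilation: no change.

lushuashemm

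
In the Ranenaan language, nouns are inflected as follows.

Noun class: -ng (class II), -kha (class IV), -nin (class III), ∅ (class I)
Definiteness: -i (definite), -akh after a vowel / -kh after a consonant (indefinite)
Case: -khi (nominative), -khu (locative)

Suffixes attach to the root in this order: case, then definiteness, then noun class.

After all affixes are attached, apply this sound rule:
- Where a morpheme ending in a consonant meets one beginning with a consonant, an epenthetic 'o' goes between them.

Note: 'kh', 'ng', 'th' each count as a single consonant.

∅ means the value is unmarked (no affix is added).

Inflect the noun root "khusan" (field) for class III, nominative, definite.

khusanokhiinin

Attach case nominative -khi → khusankhi.
Attach definiteness definite -i → khusankhii.
Attach noun class class III -nin → khusankhiinin.
Apply epenthesis: khusankhiinin → khusanokhiinin.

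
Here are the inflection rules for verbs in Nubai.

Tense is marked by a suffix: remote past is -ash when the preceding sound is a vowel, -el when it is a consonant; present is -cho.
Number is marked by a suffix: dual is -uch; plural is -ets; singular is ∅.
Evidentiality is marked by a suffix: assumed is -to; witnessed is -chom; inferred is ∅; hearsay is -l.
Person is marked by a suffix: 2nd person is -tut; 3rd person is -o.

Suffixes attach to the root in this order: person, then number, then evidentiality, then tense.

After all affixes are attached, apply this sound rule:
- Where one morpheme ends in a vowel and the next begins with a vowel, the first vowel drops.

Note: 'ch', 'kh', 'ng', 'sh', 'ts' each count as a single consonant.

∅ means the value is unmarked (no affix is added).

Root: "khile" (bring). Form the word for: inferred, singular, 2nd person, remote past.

khiletutel

Attach person 2nd person -tut → khiletut.
number = singular: zero marking, form stays khiletut.
evidentiality = inferred: zero marking, form stays khiletut.
Attach tense remote past -el (after consonant 't') → khiletutel.
Vowel deletion: no change.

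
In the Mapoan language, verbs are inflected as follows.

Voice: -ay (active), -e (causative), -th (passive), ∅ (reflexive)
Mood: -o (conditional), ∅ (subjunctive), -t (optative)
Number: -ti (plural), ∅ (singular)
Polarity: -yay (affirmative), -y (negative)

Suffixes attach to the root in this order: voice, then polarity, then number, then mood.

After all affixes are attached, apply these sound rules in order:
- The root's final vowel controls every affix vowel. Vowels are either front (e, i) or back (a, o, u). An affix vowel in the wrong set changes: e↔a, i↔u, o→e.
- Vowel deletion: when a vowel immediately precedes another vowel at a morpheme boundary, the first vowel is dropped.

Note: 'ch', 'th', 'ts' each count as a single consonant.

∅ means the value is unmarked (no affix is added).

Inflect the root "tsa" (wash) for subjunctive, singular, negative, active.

Attach voice active -ay → tsaay.
Attach polarity negative -y → tsaayy.
number = singular: zero marking, form stays tsaayy.
mood = subjunctive: zero marking, form stays tsaayy.
Vowel harmony: no change.
Apply vowel deletion: tsaayy → tsayy.

tsayy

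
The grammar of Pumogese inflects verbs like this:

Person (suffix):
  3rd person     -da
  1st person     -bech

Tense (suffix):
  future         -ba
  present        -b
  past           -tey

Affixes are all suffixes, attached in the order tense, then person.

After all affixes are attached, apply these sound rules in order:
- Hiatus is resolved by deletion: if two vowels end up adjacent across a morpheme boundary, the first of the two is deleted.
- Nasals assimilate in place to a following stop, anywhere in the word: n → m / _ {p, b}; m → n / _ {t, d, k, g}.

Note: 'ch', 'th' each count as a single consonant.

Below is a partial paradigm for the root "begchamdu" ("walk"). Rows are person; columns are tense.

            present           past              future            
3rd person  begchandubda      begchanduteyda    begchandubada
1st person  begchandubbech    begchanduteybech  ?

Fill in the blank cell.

Attach tense future -ba → begchamduba.
Attach person 1st person -bech → begchamdubabech.
Vowel deletion: no change.
Apply nasal assimilation: begchamdubabech → begchandubabech.

begchandubabech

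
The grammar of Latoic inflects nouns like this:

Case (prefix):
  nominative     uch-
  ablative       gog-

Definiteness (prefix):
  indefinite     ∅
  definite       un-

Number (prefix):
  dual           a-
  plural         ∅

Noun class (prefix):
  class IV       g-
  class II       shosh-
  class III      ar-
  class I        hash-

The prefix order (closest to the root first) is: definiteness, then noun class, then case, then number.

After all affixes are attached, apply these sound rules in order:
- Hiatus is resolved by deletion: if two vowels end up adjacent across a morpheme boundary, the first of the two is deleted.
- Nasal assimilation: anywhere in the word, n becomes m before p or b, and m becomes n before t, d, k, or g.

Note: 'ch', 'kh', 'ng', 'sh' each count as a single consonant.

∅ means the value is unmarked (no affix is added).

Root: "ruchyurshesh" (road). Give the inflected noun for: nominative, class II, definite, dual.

uchshoshunruchyurshesh

Attach definiteness definite un- → unruchyurshesh.
Attach noun class class II shosh- → shoshunruchyurshesh.
Attach case nominative uch- → uchshoshunruchyurshesh.
Attach number dual a- → auchshoshunruchyurshesh.
Apply vowel deletion: auchshoshunruchyurshesh → uchshoshunruchyurshesh.
Nasal assimilation: no change.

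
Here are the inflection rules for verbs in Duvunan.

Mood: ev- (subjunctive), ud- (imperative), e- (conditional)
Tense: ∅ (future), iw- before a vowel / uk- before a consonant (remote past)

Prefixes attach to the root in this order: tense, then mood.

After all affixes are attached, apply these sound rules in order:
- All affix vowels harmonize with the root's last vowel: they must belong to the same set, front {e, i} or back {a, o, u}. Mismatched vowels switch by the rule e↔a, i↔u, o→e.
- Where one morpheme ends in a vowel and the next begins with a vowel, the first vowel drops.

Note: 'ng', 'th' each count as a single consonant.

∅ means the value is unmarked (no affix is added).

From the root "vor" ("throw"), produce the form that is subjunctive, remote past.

avukvor

Attach tense remote past uk- (before consonant 'v') → ukvor.
Attach mood subjunctive ev- → evukvor.
Apply vowel harmony: evukvor → avukvor.
Vowel deletion: no change.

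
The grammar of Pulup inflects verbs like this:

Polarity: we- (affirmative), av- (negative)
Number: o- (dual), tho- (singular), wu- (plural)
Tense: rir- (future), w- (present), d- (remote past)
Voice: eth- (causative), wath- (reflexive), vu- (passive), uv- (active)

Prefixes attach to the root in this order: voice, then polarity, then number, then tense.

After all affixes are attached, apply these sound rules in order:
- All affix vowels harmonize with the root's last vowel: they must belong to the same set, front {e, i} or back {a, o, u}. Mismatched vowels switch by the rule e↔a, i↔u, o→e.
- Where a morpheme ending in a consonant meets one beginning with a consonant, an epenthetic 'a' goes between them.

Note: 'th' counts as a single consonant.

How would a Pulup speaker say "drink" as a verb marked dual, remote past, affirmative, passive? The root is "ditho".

dowavuditho

Attach voice passive vu- → vuditho.
Attach polarity affirmative we- → wevuditho.
Attach number dual o- → owevuditho.
Attach tense remote past d- → dowevuditho.
Apply vowel harmony: dowevuditho → dowavuditho.
Epenthesis: no change.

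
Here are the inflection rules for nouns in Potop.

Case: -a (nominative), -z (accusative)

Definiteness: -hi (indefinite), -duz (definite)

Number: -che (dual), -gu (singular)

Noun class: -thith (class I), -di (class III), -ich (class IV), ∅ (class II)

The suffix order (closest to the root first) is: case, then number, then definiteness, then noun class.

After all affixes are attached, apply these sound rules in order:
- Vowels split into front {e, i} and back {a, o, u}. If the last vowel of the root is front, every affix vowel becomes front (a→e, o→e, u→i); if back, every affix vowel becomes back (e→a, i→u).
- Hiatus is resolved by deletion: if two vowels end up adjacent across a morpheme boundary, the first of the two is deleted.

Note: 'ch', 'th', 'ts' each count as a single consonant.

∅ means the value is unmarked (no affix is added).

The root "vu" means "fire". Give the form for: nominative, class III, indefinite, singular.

vaguhudu

Attach case nominative -a → vua.
Attach number singular -gu → vuagu.
Attach definiteness indefinite -hi → vuaguhi.
Attach noun class class III -di → vuaguhidi.
Apply vowel harmony: vuaguhidi → vuaguhudu.
Apply vowel deletion: vuaguhudu → vaguhudu.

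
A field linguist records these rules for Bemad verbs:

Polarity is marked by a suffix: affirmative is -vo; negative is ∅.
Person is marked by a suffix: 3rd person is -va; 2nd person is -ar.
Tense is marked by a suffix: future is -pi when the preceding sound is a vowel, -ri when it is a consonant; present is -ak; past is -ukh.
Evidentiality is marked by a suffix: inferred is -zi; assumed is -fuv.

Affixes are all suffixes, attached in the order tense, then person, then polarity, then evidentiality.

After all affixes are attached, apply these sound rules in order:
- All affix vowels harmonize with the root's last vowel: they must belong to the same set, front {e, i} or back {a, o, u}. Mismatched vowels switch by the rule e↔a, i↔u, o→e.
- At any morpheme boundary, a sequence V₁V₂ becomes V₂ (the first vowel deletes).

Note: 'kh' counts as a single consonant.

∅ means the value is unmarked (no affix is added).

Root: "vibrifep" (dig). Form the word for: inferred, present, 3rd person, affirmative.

Attach tense present -ak → vibrifepak.
Attach person 3rd person -va → vibrifepakva.
Attach polarity affirmative -vo → vibrifepakvavo.
Attach evidentiality inferred -zi → vibrifepakvavozi.
Apply vowel harmony: vibrifepakvavozi → vibrifepekvevezi.
Vowel deletion: no change.

vibrifepekvevezi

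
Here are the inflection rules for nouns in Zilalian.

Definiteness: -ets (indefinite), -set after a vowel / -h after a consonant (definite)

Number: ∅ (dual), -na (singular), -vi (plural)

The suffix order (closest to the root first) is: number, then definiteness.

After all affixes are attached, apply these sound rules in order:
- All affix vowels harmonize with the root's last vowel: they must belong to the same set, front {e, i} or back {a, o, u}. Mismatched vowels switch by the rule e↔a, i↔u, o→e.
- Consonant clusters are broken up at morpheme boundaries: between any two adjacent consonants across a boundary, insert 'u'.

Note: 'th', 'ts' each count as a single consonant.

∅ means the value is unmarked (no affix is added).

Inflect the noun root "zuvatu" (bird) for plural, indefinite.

Attach number plural -vi → zuvatuvi.
Attach definiteness indefinite -ets → zuvatuviets.
Apply vowel harmony: zuvatuviets → zuvatuvuats.
Epenthesis: no change.

zuvatuvuats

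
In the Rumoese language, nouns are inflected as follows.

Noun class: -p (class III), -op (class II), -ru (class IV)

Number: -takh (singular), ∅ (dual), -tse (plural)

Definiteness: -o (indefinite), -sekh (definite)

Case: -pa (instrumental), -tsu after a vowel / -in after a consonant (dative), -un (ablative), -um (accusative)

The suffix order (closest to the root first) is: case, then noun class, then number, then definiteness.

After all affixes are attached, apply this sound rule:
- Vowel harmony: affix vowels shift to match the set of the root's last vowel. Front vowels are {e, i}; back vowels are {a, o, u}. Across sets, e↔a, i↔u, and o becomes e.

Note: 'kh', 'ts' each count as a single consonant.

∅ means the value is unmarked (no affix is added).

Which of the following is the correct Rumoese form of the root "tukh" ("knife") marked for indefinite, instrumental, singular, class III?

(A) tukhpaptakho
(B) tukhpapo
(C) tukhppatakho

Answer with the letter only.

Attach case instrumental -pa → tukhpa.
Attach noun class class III -p → tukhpap.
Attach number singular -takh → tukhpaptakh.
Attach definiteness indefinite -o → tukhpaptakho.
Vowel harmony: no change.
So the correct form is tukhpaptakho, option (A).
(B) tukhpapo is wrong: it uses dual instead of singular for number.
(C) tukhppatakho is wrong: it has the affixes in the wrong order.

A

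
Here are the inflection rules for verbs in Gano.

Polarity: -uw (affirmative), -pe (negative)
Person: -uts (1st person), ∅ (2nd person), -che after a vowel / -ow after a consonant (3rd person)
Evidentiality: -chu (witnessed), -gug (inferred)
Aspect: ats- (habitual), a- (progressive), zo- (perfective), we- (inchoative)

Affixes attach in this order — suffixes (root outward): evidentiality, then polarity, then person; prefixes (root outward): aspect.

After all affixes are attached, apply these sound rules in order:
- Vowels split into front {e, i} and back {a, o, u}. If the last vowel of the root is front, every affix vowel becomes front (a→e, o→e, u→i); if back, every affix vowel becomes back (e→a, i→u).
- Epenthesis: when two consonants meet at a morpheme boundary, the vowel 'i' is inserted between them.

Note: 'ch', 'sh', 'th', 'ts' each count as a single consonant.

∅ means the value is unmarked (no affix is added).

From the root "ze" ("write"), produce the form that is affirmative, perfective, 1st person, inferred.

zezegigiwits

Attach aspect perfective zo- → zoze.
Attach evidentiality inferred -gug → zozegug.
Attach polarity affirmative -uw → zozeguguw.
Attach person 1st person -uts → zozeguguwuts.
Apply vowel harmony: zozeguguwuts → zezegigiwits.
Epenthesis: no change.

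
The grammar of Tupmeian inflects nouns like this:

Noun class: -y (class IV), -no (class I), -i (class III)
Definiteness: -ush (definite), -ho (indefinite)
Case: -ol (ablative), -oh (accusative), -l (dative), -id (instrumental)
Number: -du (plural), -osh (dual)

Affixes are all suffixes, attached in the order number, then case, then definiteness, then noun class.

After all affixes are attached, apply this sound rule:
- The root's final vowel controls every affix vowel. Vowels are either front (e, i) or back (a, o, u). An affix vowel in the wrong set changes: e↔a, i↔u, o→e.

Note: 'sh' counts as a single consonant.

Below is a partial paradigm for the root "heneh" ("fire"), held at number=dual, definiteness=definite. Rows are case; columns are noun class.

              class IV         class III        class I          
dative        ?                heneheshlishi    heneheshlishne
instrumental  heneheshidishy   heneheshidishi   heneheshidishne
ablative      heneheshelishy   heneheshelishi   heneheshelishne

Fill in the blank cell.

Attach number dual -osh → henehosh.
Attach case dative -l → henehoshl.
Attach definiteness definite -ush → henehoshlush.
Attach noun class class IV -y → henehoshlushy.
Apply vowel harmony: henehoshlushy → heneheshlishy.

heneheshlishy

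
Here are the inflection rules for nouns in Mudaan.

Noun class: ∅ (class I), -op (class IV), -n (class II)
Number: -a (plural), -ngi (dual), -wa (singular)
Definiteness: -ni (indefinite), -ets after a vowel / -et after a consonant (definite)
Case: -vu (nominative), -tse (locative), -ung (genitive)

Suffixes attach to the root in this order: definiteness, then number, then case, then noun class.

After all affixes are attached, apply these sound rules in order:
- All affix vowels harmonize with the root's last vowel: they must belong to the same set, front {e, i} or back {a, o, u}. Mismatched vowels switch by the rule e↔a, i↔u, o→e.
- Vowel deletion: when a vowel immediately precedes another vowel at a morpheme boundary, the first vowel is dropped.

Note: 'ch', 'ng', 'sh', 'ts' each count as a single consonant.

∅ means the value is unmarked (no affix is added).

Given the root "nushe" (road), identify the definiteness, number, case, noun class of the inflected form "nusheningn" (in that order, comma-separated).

Segment: nushe-ni-a-ung-n.
definiteness: -ni → indefinite.
number: -a → plural.
case: -ung → genitive.
noun class: -n → class II.

indefinite, plural, genitive, class II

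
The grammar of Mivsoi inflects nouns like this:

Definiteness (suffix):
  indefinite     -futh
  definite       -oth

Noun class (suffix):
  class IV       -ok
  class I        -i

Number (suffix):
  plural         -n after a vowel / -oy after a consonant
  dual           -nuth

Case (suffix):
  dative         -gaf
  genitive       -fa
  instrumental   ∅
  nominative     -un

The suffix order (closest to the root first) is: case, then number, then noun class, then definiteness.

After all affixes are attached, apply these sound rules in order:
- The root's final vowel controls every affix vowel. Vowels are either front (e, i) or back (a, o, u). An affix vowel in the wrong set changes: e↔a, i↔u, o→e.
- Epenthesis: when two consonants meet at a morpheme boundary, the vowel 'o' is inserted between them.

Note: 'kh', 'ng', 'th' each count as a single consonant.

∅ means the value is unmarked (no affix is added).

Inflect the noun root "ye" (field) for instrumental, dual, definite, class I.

case = instrumental: zero marking, form stays ye.
Attach number dual -nuth → yenuth.
Attach noun class class I -i → yenuthi.
Attach definiteness definite -oth → yenuthioth.
Apply vowel harmony: yenuthioth → yenithieth.
Epenthesis: no change.

yenithieth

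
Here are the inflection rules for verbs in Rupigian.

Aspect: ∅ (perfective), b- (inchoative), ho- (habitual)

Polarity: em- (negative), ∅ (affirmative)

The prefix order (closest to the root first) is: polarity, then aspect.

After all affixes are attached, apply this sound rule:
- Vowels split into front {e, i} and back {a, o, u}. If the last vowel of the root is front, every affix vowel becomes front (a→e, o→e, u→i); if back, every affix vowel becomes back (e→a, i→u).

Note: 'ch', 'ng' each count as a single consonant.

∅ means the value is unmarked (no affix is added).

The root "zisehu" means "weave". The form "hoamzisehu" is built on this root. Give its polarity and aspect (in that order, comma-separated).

Segment: ho-em-zisehu.
polarity: em- → negative.
aspect: ho- → habitual.

negative, habitual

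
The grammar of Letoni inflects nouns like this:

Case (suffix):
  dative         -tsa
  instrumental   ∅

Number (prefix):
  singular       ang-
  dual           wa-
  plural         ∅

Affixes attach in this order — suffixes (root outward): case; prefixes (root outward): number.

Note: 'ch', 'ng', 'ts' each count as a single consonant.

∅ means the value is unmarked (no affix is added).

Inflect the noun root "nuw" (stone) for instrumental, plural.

nuw

number = plural: zero marking, form stays nuw.
case = instrumental: zero marking, form stays nuw.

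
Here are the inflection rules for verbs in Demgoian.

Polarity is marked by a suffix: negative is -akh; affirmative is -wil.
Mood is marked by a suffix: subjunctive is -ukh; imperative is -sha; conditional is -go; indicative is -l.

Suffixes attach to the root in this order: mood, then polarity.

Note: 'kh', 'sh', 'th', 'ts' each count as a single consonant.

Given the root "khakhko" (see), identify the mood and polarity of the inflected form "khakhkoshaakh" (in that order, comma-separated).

imperative, negative

Segment: khakhko-sha-akh.
mood: -sha → imperative.
polarity: -akh → negative.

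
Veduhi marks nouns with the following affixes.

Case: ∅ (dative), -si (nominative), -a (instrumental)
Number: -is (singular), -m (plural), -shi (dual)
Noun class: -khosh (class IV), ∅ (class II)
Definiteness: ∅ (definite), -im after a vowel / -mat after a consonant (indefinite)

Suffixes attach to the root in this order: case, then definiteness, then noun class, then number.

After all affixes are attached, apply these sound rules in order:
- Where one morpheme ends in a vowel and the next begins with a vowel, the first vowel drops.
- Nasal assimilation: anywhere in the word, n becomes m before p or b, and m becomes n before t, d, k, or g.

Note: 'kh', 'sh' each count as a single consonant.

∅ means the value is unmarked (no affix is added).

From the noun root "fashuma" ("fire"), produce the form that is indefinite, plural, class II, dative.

case = dative: zero marking, form stays fashuma.
Attach definiteness indefinite -im (after vowel 'a') → fashumaim.
noun class = class II: zero marking, form stays fashumaim.
Attach number plural -m → fashumaimm.
Apply vowel deletion: fashumaimm → fashumimm.
Nasal assimilation: no change.

fashumimm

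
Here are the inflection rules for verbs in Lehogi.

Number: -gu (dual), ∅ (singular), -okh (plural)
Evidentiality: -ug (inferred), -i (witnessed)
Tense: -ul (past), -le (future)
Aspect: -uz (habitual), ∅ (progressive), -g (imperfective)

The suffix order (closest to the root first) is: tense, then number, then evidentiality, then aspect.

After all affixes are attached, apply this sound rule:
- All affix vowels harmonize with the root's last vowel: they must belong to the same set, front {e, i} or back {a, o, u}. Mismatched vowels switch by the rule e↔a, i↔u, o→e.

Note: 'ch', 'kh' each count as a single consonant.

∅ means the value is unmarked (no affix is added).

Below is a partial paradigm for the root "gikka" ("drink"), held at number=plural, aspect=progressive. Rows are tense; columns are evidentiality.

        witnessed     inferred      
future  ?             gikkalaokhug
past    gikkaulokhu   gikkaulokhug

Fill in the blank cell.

Attach tense future -le → gikkale.
Attach number plural -okh → gikkaleokh.
Attach evidentiality witnessed -i → gikkaleokhi.
aspect = progressive: zero marking, form stays gikkaleokhi.
Apply vowel harmony: gikkaleokhi → gikkalaokhu.

gikkalaokhu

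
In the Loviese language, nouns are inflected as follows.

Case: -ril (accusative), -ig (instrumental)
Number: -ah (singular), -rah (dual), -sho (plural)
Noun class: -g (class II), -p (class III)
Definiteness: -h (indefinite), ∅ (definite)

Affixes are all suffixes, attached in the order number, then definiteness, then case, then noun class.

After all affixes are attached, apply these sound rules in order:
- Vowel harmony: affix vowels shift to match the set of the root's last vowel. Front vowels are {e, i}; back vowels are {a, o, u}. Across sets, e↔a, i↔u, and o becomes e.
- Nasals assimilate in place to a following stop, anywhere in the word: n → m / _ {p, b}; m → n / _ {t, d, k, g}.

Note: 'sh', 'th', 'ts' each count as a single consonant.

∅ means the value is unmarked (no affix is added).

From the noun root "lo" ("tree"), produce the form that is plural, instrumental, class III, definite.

Attach number plural -sho → losho.
definiteness = definite: zero marking, form stays losho.
Attach case instrumental -ig → loshoig.
Attach noun class class III -p → loshoigp.
Apply vowel harmony: loshoigp → loshougp.
Nasal assimilation: no change.

loshougp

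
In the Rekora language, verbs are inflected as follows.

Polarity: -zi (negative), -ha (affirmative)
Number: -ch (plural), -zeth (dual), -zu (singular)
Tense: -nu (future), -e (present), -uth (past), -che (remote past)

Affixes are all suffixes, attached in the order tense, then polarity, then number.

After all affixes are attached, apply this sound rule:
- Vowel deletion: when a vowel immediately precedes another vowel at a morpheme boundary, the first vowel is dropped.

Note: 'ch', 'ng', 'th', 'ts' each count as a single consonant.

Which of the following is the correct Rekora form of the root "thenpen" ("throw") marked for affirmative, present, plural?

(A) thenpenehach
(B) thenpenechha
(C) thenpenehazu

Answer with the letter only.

A

Attach tense present -e → thenpene.
Attach polarity affirmative -ha → thenpeneha.
Attach number plural -ch → thenpenehach.
Vowel deletion: no change.
So the correct form is thenpenehach, option (A).
(C) thenpenehazu is wrong: it uses singular instead of plural for number.
(B) thenpenechha is wrong: it has the affixes in the wrong order.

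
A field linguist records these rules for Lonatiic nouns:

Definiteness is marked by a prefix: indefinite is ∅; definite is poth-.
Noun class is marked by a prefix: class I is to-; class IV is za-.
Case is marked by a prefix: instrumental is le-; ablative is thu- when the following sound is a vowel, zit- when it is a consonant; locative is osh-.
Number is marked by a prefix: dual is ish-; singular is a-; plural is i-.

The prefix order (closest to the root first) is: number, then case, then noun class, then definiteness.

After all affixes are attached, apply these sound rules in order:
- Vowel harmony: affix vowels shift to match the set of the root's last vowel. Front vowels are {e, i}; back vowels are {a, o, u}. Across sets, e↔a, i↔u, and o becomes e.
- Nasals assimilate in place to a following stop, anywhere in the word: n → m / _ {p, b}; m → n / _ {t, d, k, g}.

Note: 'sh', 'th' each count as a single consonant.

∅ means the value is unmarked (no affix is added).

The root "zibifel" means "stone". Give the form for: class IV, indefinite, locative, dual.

zeeshishzibifel

Attach number dual ish- → ishzibifel.
Attach case locative osh- → oshishzibifel.
Attach noun class class IV za- → zaoshishzibifel.
definiteness = indefinite: zero marking, form stays zaoshishzibifel.
Apply vowel harmony: zaoshishzibifel → zeeshishzibifel.
Nasal assimilation: no change.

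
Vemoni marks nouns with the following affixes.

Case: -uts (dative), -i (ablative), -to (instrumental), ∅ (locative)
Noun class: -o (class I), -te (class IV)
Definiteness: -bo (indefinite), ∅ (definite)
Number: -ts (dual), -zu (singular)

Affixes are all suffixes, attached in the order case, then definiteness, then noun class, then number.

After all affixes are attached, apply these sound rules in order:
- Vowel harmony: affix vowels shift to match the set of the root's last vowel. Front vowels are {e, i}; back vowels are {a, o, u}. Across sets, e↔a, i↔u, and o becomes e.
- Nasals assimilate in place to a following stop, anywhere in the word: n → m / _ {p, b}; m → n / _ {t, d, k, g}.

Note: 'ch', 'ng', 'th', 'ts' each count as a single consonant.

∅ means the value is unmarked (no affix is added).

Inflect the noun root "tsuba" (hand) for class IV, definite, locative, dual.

case = locative: zero marking, form stays tsuba.
definiteness = definite: zero marking, form stays tsuba.
Attach noun class class IV -te → tsubate.
Attach number dual -ts → tsubatets.
Apply vowel harmony: tsubatets → tsubatats.
Nasal assimilation: no change.

tsubatats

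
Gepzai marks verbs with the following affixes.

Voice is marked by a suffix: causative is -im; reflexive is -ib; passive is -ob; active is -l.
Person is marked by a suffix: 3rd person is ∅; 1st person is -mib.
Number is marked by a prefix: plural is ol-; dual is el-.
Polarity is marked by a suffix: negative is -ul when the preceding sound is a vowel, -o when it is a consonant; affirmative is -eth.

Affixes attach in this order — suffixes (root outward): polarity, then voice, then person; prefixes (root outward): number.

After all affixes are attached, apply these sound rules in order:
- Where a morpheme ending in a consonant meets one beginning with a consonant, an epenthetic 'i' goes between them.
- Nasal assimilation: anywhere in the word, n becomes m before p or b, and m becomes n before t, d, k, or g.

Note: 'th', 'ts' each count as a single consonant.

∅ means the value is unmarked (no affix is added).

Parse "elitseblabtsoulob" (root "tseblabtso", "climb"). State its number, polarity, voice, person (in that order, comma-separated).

dual, negative, passive, 3rd person

Segment: el-tseblabtso-ul-ob.
number: el- → dual.
polarity: -ul/o → negative.
voice: -ob → passive.
person: ∅ → 3rd person.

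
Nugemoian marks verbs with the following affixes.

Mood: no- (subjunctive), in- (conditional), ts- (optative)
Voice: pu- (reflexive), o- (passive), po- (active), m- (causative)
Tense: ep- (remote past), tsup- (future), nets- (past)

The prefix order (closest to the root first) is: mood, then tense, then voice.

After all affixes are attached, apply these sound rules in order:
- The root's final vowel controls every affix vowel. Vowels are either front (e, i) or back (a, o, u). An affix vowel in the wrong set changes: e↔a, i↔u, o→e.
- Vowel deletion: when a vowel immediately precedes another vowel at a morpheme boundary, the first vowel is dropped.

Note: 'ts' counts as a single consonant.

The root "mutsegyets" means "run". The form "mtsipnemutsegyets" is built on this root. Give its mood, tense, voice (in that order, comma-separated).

subjunctive, future, causative

Segment: m-tsup-no-mutsegyets.
mood: no- → subjunctive.
tense: tsup- → future.
voice: m- → causative.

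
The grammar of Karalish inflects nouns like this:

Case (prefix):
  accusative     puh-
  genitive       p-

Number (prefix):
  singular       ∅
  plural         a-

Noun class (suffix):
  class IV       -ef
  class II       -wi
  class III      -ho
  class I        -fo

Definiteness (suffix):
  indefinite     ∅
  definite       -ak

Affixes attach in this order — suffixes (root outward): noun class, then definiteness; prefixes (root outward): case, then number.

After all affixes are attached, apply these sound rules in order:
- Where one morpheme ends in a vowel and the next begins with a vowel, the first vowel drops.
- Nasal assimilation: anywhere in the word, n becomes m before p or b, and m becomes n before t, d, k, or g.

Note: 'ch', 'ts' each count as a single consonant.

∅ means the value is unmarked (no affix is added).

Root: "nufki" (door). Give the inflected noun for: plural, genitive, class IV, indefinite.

Attach case genitive p- → pnufki.
Attach noun class class IV -ef → pnufkief.
Attach number plural a- → apnufkief.
definiteness = indefinite: zero marking, form stays apnufkief.
Apply vowel deletion: apnufkief → apnufkef.
Nasal assimilation: no change.

apnufkef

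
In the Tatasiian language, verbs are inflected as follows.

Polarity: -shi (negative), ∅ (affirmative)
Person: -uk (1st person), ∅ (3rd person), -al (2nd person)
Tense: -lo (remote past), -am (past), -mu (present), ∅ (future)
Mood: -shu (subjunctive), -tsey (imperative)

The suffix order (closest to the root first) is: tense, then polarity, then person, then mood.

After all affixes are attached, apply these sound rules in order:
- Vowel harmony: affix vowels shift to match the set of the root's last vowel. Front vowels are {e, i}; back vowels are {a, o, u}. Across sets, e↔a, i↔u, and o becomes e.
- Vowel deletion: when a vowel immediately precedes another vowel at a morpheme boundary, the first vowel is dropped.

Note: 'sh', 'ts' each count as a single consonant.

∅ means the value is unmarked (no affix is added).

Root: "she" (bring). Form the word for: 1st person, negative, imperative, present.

shemishiktsey

Attach tense present -mu → shemu.
Attach polarity negative -shi → shemushi.
Attach person 1st person -uk → shemushiuk.
Attach mood imperative -tsey → shemushiuktsey.
Apply vowel harmony: shemushiuktsey → shemishiiktsey.
Apply vowel deletion: shemishiiktsey → shemishiktsey.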